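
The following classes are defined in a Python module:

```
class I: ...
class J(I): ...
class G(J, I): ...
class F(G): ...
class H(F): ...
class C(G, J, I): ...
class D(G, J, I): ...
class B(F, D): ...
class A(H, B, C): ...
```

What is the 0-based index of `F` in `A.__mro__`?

3

L[A] = A + merge(L[H], L[B], L[C], [H B C])
  take H:  [H F G J I object] + [B F D G J I object] + [C G J I object] + [H B C]
  take B:  [F G J I object] + [B F D G J I object] + [C G J I object] + [B C]
  take F:  [F G J I object] + [F D G J I object] + [C G J I object] + [C]
  take D:  [G J I object] + [D G J I object] + [C G J I object] + [C]
  take C:  [G J I object] + [G J I object] + [C G J I object] + [C]
  take G:  [G J I object] + [G J I object] + [G J I object]
  take J:  [J I object] + [J I object] + [J I object]
  take I:  [I object] + [I object] + [I object]
  take object:  [object] + [object] + [object]
MRO: A H B F D C G J I object
F sits at index 3.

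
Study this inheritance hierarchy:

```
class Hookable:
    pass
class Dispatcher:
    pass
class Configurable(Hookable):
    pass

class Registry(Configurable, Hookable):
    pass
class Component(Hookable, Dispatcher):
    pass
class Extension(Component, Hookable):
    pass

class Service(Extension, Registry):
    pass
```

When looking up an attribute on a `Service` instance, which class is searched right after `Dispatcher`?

object

L[Service] = Service + merge(L[Extension], L[Registry], [Extension Registry])
  take Extension:  [Extension Component Hookable Dispatcher object] + [Registry Configurable Hookable object] + [Extension Registry]
  take Component:  [Component Hookable Dispatcher object] + [Registry Configurable Hookable object] + [Registry]
  take Registry:  [Hookable Dispatcher object] + [Registry Configurable Hookable object] + [Registry]
  take Configurable:  [Hookable Dispatcher object] + [Configurable Hookable object]
  take Hookable:  [Hookable Dispatcher object] + [Hookable object]
  take Dispatcher:  [Dispatcher object] + [object]
  take object:  [object] + [object]
MRO: Service Extension Component Registry Configurable Hookable Dispatcher object
Dispatcher is at position 6; next is object.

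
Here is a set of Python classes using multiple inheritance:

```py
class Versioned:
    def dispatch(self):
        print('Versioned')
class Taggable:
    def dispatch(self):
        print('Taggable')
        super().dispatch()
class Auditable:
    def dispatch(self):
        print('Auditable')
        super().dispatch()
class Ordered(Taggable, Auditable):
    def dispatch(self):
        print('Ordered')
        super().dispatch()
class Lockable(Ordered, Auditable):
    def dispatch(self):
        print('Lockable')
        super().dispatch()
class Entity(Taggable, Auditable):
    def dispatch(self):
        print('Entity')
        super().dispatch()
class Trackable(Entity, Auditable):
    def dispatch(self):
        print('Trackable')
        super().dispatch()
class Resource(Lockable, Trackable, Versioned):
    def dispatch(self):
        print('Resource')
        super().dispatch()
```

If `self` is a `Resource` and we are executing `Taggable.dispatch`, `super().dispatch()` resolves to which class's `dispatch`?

L[Resource] = Resource + merge(L[Lockable], L[Trackable], L[Versioned], [Lockable Trackable Versioned])
  take Lockable:  [Lockable Ordered Taggable Auditable object] + [Trackable Entity Taggable Auditable object] + [Versioned object] + [Lockable Trackable Versioned]
  take Ordered:  [Ordered Taggable Auditable object] + [Trackable Entity Taggable Auditable object] + [Versioned object] + [Trackable Versioned]
  take Trackable:  [Taggable Auditable object] + [Trackable Entity Taggable Auditable object] + [Versioned object] + [Trackable Versioned]
  take Entity:  [Taggable Auditable object] + [Entity Taggable Auditable object] + [Versioned object] + [Versioned]
  take Taggable:  [Taggable Auditable object] + [Taggable Auditable object] + [Versioned object] + [Versioned]
  take Auditable:  [Auditable object] + [Auditable object] + [Versioned object] + [Versioned]
  take Versioned:  [object] + [object] + [Versioned object] + [Versioned]
  take object:  [object] + [object] + [object]
MRO: Resource Lockable Ordered Trackable Entity Taggable Auditable Versioned object
super() in Taggable.dispatch on a Resource instance goes to the class after Taggable in Resource's MRO: Auditable.

Auditable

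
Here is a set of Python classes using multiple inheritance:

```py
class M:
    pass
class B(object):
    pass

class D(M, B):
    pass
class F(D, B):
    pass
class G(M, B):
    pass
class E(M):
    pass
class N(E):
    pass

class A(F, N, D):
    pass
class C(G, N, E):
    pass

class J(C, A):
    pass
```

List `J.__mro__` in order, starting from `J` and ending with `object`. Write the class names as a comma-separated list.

J, C, G, A, F, N, D, E, M, B, object

L[J] = J + merge(L[C], L[A], [C A])
  take C:  [C G N E M B object] + [A F N D E M B object] + [C A]
  take G:  [G N E M B object] + [A F N D E M B object] + [A]
  take A:  [N E M B object] + [A F N D E M B object] + [A]
  take F:  [N E M B object] + [F N D E M B object]
  take N:  [N E M B object] + [N D E M B object]
  take D:  [E M B object] + [D E M B object]
  take E:  [E M B object] + [E M B object]
  take M:  [M B object] + [M B object]
  take B:  [B object] + [B object]
  take object:  [object] + [object]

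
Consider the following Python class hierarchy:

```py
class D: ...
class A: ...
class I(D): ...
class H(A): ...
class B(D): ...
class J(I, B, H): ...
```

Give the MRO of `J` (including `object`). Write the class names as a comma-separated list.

J, I, B, D, H, A, object

L[J] = J + merge(L[I], L[B], L[H], [I B H])
  take I:  [I D object] + [B D object] + [H A object] + [I B H]
  take B:  [D object] + [B D object] + [H A object] + [B H]
  take D:  [D object] + [D object] + [H A object] + [H]
  take H:  [object] + [object] + [H A object] + [H]
  take A:  [object] + [object] + [A object]
  take object:  [object] + [object] + [object]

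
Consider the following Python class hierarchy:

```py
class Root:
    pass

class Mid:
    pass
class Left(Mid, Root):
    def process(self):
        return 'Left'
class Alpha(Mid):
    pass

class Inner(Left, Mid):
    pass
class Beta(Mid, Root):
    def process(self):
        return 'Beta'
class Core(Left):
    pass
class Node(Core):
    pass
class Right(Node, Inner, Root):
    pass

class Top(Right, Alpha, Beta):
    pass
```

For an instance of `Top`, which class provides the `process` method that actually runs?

L[Top] = Top + merge(L[Right], L[Alpha], L[Beta], [Right Alpha Beta])
  take Right:  [Right Node Core Inner Left Mid Root object] + [Alpha Mid object] + [Beta Mid Root object] + [Right Alpha Beta]
  take Node:  [Node Core Inner Left Mid Root object] + [Alpha Mid object] + [Beta Mid Root object] + [Alpha Beta]
  take Core:  [Core Inner Left Mid Root object] + [Alpha Mid object] + [Beta Mid Root object] + [Alpha Beta]
  take Inner:  [Inner Left Mid Root object] + [Alpha Mid object] + [Beta Mid Root object] + [Alpha Beta]
  take Left:  [Left Mid Root object] + [Alpha Mid object] + [Beta Mid Root object] + [Alpha Beta]
  take Alpha:  [Mid Root object] + [Alpha Mid object] + [Beta Mid Root object] + [Alpha Beta]
  take Beta:  [Mid Root object] + [Mid object] + [Beta Mid Root object] + [Beta]
  take Mid:  [Mid Root object] + [Mid object] + [Mid Root object]
  take Root:  [Root object] + [object] + [Root object]
  take object:  [object] + [object] + [object]
MRO: Top Right Node Core Inner Left Alpha Beta Mid Root object
process is defined in: Beta, Left. First along the MRO is Left.

Left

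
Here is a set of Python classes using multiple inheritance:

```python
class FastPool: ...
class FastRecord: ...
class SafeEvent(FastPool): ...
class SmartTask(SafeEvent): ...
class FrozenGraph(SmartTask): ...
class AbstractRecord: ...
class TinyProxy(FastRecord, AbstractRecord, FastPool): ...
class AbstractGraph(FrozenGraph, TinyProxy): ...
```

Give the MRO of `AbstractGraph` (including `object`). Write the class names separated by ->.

L[AbstractGraph] = AbstractGraph + merge(L[FrozenGraph], L[TinyProxy], [FrozenGraph TinyProxy])
  take FrozenGraph:  [FrozenGraph SmartTask SafeEvent FastPool object] + [TinyProxy FastRecord AbstractRecord FastPool object] + [FrozenGraph TinyProxy]
  take SmartTask:  [SmartTask SafeEvent FastPool object] + [TinyProxy FastRecord AbstractRecord FastPool object] + [TinyProxy]
  take SafeEvent:  [SafeEvent FastPool object] + [TinyProxy FastRecord AbstractRecord FastPool object] + [TinyProxy]
  take TinyProxy:  [FastPool object] + [TinyProxy FastRecord AbstractRecord FastPool object] + [TinyProxy]
  take FastRecord:  [FastPool object] + [FastRecord AbstractRecord FastPool object]
  take AbstractRecord:  [FastPool object] + [AbstractRecord FastPool object]
  take FastPool:  [FastPool object] + [FastPool object]
  take object:  [object] + [object]

AbstractGraph -> FrozenGraph -> SmartTask -> SafeEvent -> TinyProxy -> FastRecord -> AbstractRecord -> FastPool -> object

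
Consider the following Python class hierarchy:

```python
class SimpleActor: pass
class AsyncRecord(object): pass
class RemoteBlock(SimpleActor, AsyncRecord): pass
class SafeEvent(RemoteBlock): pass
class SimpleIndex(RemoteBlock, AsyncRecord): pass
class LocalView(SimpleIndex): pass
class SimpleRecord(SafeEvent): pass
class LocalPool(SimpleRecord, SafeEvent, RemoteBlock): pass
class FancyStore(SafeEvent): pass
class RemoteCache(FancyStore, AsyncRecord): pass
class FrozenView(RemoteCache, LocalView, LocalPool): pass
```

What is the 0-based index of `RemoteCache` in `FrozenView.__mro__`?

1

L[FrozenView] = FrozenView + merge(L[RemoteCache], L[LocalView], L[LocalPool], [RemoteCache LocalView LocalPool])
  take RemoteCache:  [RemoteCache FancyStore SafeEvent RemoteBlock SimpleActor AsyncRecord object] + [LocalView SimpleIndex RemoteBlock SimpleActor AsyncRecord object] + [LocalPool SimpleRecord SafeEvent RemoteBlock SimpleActor AsyncRecord object] + [RemoteCache LocalView LocalPool]
  take FancyStore:  [FancyStore SafeEvent RemoteBlock SimpleActor AsyncRecord object] + [LocalView SimpleIndex RemoteBlock SimpleActor AsyncRecord object] + [LocalPool SimpleRecord SafeEvent RemoteBlock SimpleActor AsyncRecord object] + [LocalView LocalPool]
  take LocalView:  [SafeEvent RemoteBlock SimpleActor AsyncRecord object] + [LocalView SimpleIndex RemoteBlock SimpleActor AsyncRecord object] + [LocalPool SimpleRecord SafeEvent RemoteBlock SimpleActor AsyncRecord object] + [LocalView LocalPool]
  take SimpleIndex:  [SafeEvent RemoteBlock SimpleActor AsyncRecord object] + [SimpleIndex RemoteBlock SimpleActor AsyncRecord object] + [LocalPool SimpleRecord SafeEvent RemoteBlock SimpleActor AsyncRecord object] + [LocalPool]
  take LocalPool:  [SafeEvent RemoteBlock SimpleActor AsyncRecord object] + [RemoteBlock SimpleActor AsyncRecord object] + [LocalPool SimpleRecord SafeEvent RemoteBlock SimpleActor AsyncRecord object] + [LocalPool]
  take SimpleRecord:  [SafeEvent RemoteBlock SimpleActor AsyncRecord object] + [RemoteBlock SimpleActor AsyncRecord object] + [SimpleRecord SafeEvent RemoteBlock SimpleActor AsyncRecord object]
  take SafeEvent:  [SafeEvent RemoteBlock SimpleActor AsyncRecord object] + [RemoteBlock SimpleActor AsyncRecord object] + [SafeEvent RemoteBlock SimpleActor AsyncRecord object]
  take RemoteBlock:  [RemoteBlock SimpleActor AsyncRecord object] + [RemoteBlock SimpleActor AsyncRecord object] + [RemoteBlock SimpleActor AsyncRecord object]
  take SimpleActor:  [SimpleActor AsyncRecord object] + [SimpleActor AsyncRecord object] + [SimpleActor AsyncRecord object]
  take AsyncRecord:  [AsyncRecord object] + [AsyncRecord object] + [AsyncRecord object]
  take object:  [object] + [object] + [object]
MRO: FrozenView RemoteCache FancyStore LocalView SimpleIndex LocalPool SimpleRecord SafeEvent RemoteBlock SimpleActor AsyncRecord object
RemoteCache sits at index 1.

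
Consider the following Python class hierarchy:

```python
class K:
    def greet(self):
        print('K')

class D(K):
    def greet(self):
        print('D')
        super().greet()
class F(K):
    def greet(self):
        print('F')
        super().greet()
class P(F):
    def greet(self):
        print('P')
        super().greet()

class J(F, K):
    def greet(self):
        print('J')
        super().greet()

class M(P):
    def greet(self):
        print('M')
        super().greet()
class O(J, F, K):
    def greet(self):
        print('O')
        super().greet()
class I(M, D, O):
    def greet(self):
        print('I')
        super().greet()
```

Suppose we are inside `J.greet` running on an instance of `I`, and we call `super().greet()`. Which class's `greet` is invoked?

F

L[I] = I + merge(L[M], L[D], L[O], [M D O])
  take M:  [M P F K object] + [D K object] + [O J F K object] + [M D O]
  take P:  [P F K object] + [D K object] + [O J F K object] + [D O]
  take D:  [F K object] + [D K object] + [O J F K object] + [D O]
  take O:  [F K object] + [K object] + [O J F K object] + [O]
  take J:  [F K object] + [K object] + [J F K object]
  take F:  [F K object] + [K object] + [F K object]
  take K:  [K object] + [K object] + [K object]
  take object:  [object] + [object] + [object]
MRO: I M P D O J F K object
super() in J.greet on a I instance goes to the class after J in I's MRO: F.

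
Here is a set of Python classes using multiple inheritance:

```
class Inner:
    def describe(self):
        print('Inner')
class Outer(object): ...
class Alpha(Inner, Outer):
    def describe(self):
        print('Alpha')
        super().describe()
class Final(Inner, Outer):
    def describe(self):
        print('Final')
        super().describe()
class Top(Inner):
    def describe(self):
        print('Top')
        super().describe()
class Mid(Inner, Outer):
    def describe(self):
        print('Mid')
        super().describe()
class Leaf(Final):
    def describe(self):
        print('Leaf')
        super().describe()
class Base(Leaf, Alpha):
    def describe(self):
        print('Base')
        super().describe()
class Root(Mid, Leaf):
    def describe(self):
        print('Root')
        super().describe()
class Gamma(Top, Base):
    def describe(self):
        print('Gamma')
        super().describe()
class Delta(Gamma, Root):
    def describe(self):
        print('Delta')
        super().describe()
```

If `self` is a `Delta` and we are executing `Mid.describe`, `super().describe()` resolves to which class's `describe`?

L[Delta] = Delta + merge(L[Gamma], L[Root], [Gamma Root])
  take Gamma:  [Gamma Top Base Leaf Final Alpha Inner Outer object] + [Root Mid Leaf Final Inner Outer object] + [Gamma Root]
  take Top:  [Top Base Leaf Final Alpha Inner Outer object] + [Root Mid Leaf Final Inner Outer object] + [Root]
  take Base:  [Base Leaf Final Alpha Inner Outer object] + [Root Mid Leaf Final Inner Outer object] + [Root]
  take Root:  [Leaf Final Alpha Inner Outer object] + [Root Mid Leaf Final Inner Outer object] + [Root]
  take Mid:  [Leaf Final Alpha Inner Outer object] + [Mid Leaf Final Inner Outer object]
  take Leaf:  [Leaf Final Alpha Inner Outer object] + [Leaf Final Inner Outer object]
  take Final:  [Final Alpha Inner Outer object] + [Final Inner Outer object]
  take Alpha:  [Alpha Inner Outer object] + [Inner Outer object]
  take Inner:  [Inner Outer object] + [Inner Outer object]
  take Outer:  [Outer object] + [Outer object]
  take object:  [object] + [object]
MRO: Delta Gamma Top Base Root Mid Leaf Final Alpha Inner Outer object
super() in Mid.describe on a Delta instance goes to the class after Mid in Delta's MRO: Leaf.

Leaf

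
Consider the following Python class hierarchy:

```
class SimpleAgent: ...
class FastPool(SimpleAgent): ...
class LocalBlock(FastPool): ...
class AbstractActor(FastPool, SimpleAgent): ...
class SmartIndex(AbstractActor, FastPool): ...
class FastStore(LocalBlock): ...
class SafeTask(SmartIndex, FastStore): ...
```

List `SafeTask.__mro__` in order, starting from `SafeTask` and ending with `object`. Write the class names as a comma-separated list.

SafeTask, SmartIndex, AbstractActor, FastStore, LocalBlock, FastPool, SimpleAgent, object

L[SafeTask] = SafeTask + merge(L[SmartIndex], L[FastStore], [SmartIndex FastStore])
  take SmartIndex:  [SmartIndex AbstractActor FastPool SimpleAgent object] + [FastStore LocalBlock FastPool SimpleAgent object] + [SmartIndex FastStore]
  take AbstractActor:  [AbstractActor FastPool SimpleAgent object] + [FastStore LocalBlock FastPool SimpleAgent object] + [FastStore]
  take FastStore:  [FastPool SimpleAgent object] + [FastStore LocalBlock FastPool SimpleAgent object] + [FastStore]
  take LocalBlock:  [FastPool SimpleAgent object] + [LocalBlock FastPool SimpleAgent object]
  take FastPool:  [FastPool SimpleAgent object] + [FastPool SimpleAgent object]
  take SimpleAgent:  [SimpleAgent object] + [SimpleAgent object]
  take object:  [object] + [object]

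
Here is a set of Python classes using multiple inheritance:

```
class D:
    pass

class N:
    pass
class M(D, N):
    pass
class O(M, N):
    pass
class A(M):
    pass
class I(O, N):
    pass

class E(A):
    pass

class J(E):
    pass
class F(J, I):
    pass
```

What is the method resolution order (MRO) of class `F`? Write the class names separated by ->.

F -> J -> E -> A -> I -> O -> M -> D -> N -> object

L[F] = F + merge(L[J], L[I], [J I])
  take J:  [J E A M D N object] + [I O M D N object] + [J I]
  take E:  [E A M D N object] + [I O M D N object] + [I]
  take A:  [A M D N object] + [I O M D N object] + [I]
  take I:  [M D N object] + [I O M D N object] + [I]
  take O:  [M D N object] + [O M D N object]
  take M:  [M D N object] + [M D N object]
  take D:  [D N object] + [D N object]
  take N:  [N object] + [N object]
  take object:  [object] + [object]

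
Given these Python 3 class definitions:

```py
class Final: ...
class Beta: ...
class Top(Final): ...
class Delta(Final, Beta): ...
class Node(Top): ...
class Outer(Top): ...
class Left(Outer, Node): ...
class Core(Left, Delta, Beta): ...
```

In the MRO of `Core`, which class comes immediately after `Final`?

L[Core] = Core + merge(L[Left], L[Delta], L[Beta], [Left Delta Beta])
  take Left:  [Left Outer Node Top Final object] + [Delta Final Beta object] + [Beta object] + [Left Delta Beta]
  take Outer:  [Outer Node Top Final object] + [Delta Final Beta object] + [Beta object] + [Delta Beta]
  take Node:  [Node Top Final object] + [Delta Final Beta object] + [Beta object] + [Delta Beta]
  take Top:  [Top Final object] + [Delta Final Beta object] + [Beta object] + [Delta Beta]
  take Delta:  [Final object] + [Delta Final Beta object] + [Beta object] + [Delta Beta]
  take Final:  [Final object] + [Final Beta object] + [Beta object] + [Beta]
  take Beta:  [object] + [Beta object] + [Beta object] + [Beta]
  take object:  [object] + [object] + [object]
MRO: Core Left Outer Node Top Delta Final Beta object
Final is at position 6; next is Beta.

Beta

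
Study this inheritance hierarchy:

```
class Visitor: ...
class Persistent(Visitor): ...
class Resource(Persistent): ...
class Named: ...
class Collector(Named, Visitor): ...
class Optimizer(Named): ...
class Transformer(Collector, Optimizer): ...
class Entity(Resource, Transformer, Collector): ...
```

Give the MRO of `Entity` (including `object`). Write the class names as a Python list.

[Entity, Resource, Persistent, Transformer, Collector, Optimizer, Named, Visitor, object]

L[Entity] = Entity + merge(L[Resource], L[Transformer], L[Collector], [Resource Transformer Collector])
  take Resource:  [Resource Persistent Visitor object] + [Transformer Collector Optimizer Named Visitor object] + [Collector Named Visitor object] + [Resource Transformer Collector]
  take Persistent:  [Persistent Visitor object] + [Transformer Collector Optimizer Named Visitor object] + [Collector Named Visitor object] + [Transformer Collector]
  take Transformer:  [Visitor object] + [Transformer Collector Optimizer Named Visitor object] + [Collector Named Visitor object] + [Transformer Collector]
  take Collector:  [Visitor object] + [Collector Optimizer Named Visitor object] + [Collector Named Visitor object] + [Collector]
  take Optimizer:  [Visitor object] + [Optimizer Named Visitor object] + [Named Visitor object]
  take Named:  [Visitor object] + [Named Visitor object] + [Named Visitor object]
  take Visitor:  [Visitor object] + [Visitor object] + [Visitor object]
  take object:  [object] + [object] + [object]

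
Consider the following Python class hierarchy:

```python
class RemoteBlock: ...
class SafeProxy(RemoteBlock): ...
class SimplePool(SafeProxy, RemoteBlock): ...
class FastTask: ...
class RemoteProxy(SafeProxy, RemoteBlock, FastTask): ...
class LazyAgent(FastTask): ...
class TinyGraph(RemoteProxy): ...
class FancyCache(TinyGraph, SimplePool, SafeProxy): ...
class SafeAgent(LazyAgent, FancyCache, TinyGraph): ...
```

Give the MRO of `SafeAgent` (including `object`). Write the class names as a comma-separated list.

L[SafeAgent] = SafeAgent + merge(L[LazyAgent], L[FancyCache], L[TinyGraph], [LazyAgent FancyCache TinyGraph])
  take LazyAgent:  [LazyAgent FastTask object] + [FancyCache TinyGraph RemoteProxy SimplePool SafeProxy RemoteBlock FastTask object] + [TinyGraph RemoteProxy SafeProxy RemoteBlock FastTask object] + [LazyAgent FancyCache TinyGraph]
  take FancyCache:  [FastTask object] + [FancyCache TinyGraph RemoteProxy SimplePool SafeProxy RemoteBlock FastTask object] + [TinyGraph RemoteProxy SafeProxy RemoteBlock FastTask object] + [FancyCache TinyGraph]
  take TinyGraph:  [FastTask object] + [TinyGraph RemoteProxy SimplePool SafeProxy RemoteBlock FastTask object] + [TinyGraph RemoteProxy SafeProxy RemoteBlock FastTask object] + [TinyGraph]
  take RemoteProxy:  [FastTask object] + [RemoteProxy SimplePool SafeProxy RemoteBlock FastTask object] + [RemoteProxy SafeProxy RemoteBlock FastTask object]
  take SimplePool:  [FastTask object] + [SimplePool SafeProxy RemoteBlock FastTask object] + [SafeProxy RemoteBlock FastTask object]
  take SafeProxy:  [FastTask object] + [SafeProxy RemoteBlock FastTask object] + [SafeProxy RemoteBlock FastTask object]
  take RemoteBlock:  [FastTask object] + [RemoteBlock FastTask object] + [RemoteBlock FastTask object]
  take FastTask:  [FastTask object] + [FastTask object] + [FastTask object]
  take object:  [object] + [object] + [object]

SafeAgent, LazyAgent, FancyCache, TinyGraph, RemoteProxy, SimplePool, SafeProxy, RemoteBlock, FastTask, object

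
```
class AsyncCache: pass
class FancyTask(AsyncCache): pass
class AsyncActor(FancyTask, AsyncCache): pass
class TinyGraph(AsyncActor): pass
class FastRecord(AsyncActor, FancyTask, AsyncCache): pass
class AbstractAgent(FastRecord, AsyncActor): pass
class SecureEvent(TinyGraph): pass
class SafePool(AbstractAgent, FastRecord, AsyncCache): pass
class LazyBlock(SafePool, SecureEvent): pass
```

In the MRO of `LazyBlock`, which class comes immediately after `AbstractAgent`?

L[LazyBlock] = LazyBlock + merge(L[SafePool], L[SecureEvent], [SafePool SecureEvent])
  take SafePool:  [SafePool AbstractAgent FastRecord AsyncActor FancyTask AsyncCache object] + [SecureEvent TinyGraph AsyncActor FancyTask AsyncCache object] + [SafePool SecureEvent]
  take AbstractAgent:  [AbstractAgent FastRecord AsyncActor FancyTask AsyncCache object] + [SecureEvent TinyGraph AsyncActor FancyTask AsyncCache object] + [SecureEvent]
  take FastRecord:  [FastRecord AsyncActor FancyTask AsyncCache object] + [SecureEvent TinyGraph AsyncActor FancyTask AsyncCache object] + [SecureEvent]
  take SecureEvent:  [AsyncActor FancyTask AsyncCache object] + [SecureEvent TinyGraph AsyncActor FancyTask AsyncCache object] + [SecureEvent]
  take TinyGraph:  [AsyncActor FancyTask AsyncCache object] + [TinyGraph AsyncActor FancyTask AsyncCache object]
  take AsyncActor:  [AsyncActor FancyTask AsyncCache object] + [AsyncActor FancyTask AsyncCache object]
  take FancyTask:  [FancyTask AsyncCache object] + [FancyTask AsyncCache object]
  take AsyncCache:  [AsyncCache object] + [AsyncCache object]
  take object:  [object] + [object]
MRO: LazyBlock SafePool AbstractAgent FastRecord SecureEvent TinyGraph AsyncActor FancyTask AsyncCache object
AbstractAgent is at position 2; next is FastRecord.

FastRecord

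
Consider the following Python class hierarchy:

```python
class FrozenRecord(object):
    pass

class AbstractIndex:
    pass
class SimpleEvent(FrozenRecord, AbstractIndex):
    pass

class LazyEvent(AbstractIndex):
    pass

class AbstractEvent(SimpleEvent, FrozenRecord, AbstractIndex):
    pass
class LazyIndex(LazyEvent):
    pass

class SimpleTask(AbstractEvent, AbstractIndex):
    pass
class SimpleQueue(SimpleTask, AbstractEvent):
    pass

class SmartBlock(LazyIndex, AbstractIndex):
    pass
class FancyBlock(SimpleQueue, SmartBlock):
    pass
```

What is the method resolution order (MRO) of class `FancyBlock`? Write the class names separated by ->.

FancyBlock -> SimpleQueue -> SimpleTask -> AbstractEvent -> SimpleEvent -> FrozenRecord -> SmartBlock -> LazyIndex -> LazyEvent -> AbstractIndex -> object

L[FancyBlock] = FancyBlock + merge(L[SimpleQueue], L[SmartBlock], [SimpleQueue SmartBlock])
  take SimpleQueue:  [SimpleQueue SimpleTask AbstractEvent SimpleEvent FrozenRecord AbstractIndex object] + [SmartBlock LazyIndex LazyEvent AbstractIndex object] + [SimpleQueue SmartBlock]
  take SimpleTask:  [SimpleTask AbstractEvent SimpleEvent FrozenRecord AbstractIndex object] + [SmartBlock LazyIndex LazyEvent AbstractIndex object] + [SmartBlock]
  take AbstractEvent:  [AbstractEvent SimpleEvent FrozenRecord AbstractIndex object] + [SmartBlock LazyIndex LazyEvent AbstractIndex object] + [SmartBlock]
  take SimpleEvent:  [SimpleEvent FrozenRecord AbstractIndex object] + [SmartBlock LazyIndex LazyEvent AbstractIndex object] + [SmartBlock]
  take FrozenRecord:  [FrozenRecord AbstractIndex object] + [SmartBlock LazyIndex LazyEvent AbstractIndex object] + [SmartBlock]
  take SmartBlock:  [AbstractIndex object] + [SmartBlock LazyIndex LazyEvent AbstractIndex object] + [SmartBlock]
  take LazyIndex:  [AbstractIndex object] + [LazyIndex LazyEvent AbstractIndex object]
  take LazyEvent:  [AbstractIndex object] + [LazyEvent AbstractIndex object]
  take AbstractIndex:  [AbstractIndex object] + [AbstractIndex object]
  take object:  [object] + [object]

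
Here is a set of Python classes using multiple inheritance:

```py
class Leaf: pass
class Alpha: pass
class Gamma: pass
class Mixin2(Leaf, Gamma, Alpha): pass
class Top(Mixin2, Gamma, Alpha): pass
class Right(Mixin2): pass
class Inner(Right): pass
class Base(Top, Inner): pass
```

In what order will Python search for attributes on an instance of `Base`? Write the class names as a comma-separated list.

Base, Top, Inner, Right, Mixin2, Leaf, Gamma, Alpha, object

L[Base] = Base + merge(L[Top], L[Inner], [Top Inner])
  take Top:  [Top Mixin2 Leaf Gamma Alpha object] + [Inner Right Mixin2 Leaf Gamma Alpha object] + [Top Inner]
  take Inner:  [Mixin2 Leaf Gamma Alpha object] + [Inner Right Mixin2 Leaf Gamma Alpha object] + [Inner]
  take Right:  [Mixin2 Leaf Gamma Alpha object] + [Right Mixin2 Leaf Gamma Alpha object]
  take Mixin2:  [Mixin2 Leaf Gamma Alpha object] + [Mixin2 Leaf Gamma Alpha object]
  take Leaf:  [Leaf Gamma Alpha object] + [Leaf Gamma Alpha object]
  take Gamma:  [Gamma Alpha object] + [Gamma Alpha object]
  take Alpha:  [Alpha object] + [Alpha object]
  take object:  [object] + [object]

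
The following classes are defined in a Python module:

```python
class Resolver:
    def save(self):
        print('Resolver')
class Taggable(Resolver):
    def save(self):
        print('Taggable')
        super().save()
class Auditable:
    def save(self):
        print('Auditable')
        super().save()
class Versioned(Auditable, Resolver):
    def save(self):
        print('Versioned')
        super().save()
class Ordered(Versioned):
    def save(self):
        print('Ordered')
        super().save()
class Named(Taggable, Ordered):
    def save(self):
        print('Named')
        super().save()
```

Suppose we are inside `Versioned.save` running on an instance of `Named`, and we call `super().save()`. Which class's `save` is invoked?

Auditable

L[Named] = Named + merge(L[Taggable], L[Ordered], [Taggable Ordered])
  take Taggable:  [Taggable Resolver object] + [Ordered Versioned Auditable Resolver object] + [Taggable Ordered]
  take Ordered:  [Resolver object] + [Ordered Versioned Auditable Resolver object] + [Ordered]
  take Versioned:  [Resolver object] + [Versioned Auditable Resolver object]
  take Auditable:  [Resolver object] + [Auditable Resolver object]
  take Resolver:  [Resolver object] + [Resolver object]
  take object:  [object] + [object]
MRO: Named Taggable Ordered Versioned Auditable Resolver object
super() in Versioned.save on a Named instance goes to the class after Versioned in Named's MRO: Auditable.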